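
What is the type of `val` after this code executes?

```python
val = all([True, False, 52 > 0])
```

all() returns bool

bool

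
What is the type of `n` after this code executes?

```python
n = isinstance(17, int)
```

isinstance() returns bool

bool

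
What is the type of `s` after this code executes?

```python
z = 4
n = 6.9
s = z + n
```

int + float returns float (4 + 6.9 = 10.9)

float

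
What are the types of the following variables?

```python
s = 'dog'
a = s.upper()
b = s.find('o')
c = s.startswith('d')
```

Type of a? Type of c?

str.upper() returns str; str.startswith() returns bool

str, bool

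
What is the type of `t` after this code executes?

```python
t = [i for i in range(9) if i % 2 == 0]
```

A list comprehension [...] produces a list

list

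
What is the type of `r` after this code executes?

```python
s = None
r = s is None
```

'is' comparison returns bool

bool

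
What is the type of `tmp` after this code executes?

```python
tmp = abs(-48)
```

abs() of int returns int

int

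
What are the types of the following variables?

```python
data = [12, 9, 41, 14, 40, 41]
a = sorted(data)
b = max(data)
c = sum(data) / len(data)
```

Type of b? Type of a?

max of ints returns int; sorted() returns list

int, list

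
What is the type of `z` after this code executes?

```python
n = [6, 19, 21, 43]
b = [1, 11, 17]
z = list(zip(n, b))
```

list(zip(...)) returns a list of tuples

list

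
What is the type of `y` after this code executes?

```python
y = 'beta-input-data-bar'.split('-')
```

str.split() returns list

list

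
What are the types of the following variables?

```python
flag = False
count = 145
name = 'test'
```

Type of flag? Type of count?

flag is bool; count is int

bool, int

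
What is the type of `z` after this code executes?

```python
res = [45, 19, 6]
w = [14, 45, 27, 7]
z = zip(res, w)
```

zip() returns a zip iterator object

zip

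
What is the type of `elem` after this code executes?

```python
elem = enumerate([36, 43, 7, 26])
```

enumerate() returns an enumerate iterator object

enumerate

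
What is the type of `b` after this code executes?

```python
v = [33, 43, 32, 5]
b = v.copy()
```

list.copy() returns list

list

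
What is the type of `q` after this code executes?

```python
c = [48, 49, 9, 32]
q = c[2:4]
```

Slicing a list always returns a list

list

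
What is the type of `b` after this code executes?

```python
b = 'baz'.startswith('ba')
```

str.startswith() returns bool

bool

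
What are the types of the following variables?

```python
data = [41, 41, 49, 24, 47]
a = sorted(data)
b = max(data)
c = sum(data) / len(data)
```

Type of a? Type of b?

sorted() returns list; max of ints returns int

list, int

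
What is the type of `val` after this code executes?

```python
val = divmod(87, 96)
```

divmod() returns a tuple (quotient, remainder)

tuple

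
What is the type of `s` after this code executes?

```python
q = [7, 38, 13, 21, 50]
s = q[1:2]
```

Slicing a list always returns a list

list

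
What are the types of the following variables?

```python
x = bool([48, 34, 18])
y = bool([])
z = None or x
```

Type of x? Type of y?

bool() returns bool; bool() returns bool

bool, bool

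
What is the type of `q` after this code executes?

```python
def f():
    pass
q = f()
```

A function with no return statement returns None

NoneType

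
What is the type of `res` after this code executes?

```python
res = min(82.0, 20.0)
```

min() of floats returns float

float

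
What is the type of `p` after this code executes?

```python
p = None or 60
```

'or' with None returns the other value (60, int)

int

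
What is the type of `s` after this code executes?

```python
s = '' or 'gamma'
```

'or' returns first truthy value ('gamma', which is str)

str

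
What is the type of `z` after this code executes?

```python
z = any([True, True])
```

any() returns bool

bool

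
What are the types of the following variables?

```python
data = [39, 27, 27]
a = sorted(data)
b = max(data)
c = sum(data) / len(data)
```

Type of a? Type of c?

sorted() returns list; int / int returns float

list, float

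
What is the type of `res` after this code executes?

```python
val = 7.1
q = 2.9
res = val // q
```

float // float returns float (floor division preserves float type)

float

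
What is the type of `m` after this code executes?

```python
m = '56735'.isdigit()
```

str.isdigit() returns bool

bool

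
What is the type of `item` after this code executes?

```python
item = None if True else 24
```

Ternary: condition is True, if branch (None) taken → NoneType

NoneType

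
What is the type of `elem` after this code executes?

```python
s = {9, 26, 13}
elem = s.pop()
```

Popping from a set of ints returns int

int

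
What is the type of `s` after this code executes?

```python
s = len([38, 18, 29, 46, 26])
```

len() always returns int

int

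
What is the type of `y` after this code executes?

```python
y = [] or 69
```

'or' returns first truthy value (69, which is int)

int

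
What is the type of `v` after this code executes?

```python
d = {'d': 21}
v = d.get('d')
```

dict.get() returns the value (int) when key is found

int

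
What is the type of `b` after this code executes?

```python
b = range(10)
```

range() returns a range object

range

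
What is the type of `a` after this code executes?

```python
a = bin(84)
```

bin() returns str representation

str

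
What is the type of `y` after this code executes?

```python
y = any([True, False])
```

any() returns bool

bool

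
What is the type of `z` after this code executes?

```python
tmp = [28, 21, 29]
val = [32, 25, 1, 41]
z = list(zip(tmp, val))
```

list(zip(...)) returns a list of tuples

list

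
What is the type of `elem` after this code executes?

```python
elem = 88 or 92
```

'or' returns the first truthy value (88, which is int)

int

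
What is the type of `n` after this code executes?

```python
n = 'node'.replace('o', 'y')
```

str.replace() returns str

str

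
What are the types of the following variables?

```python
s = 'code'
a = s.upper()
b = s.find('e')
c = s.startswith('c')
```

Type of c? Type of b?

str.startswith() returns bool; str.find() returns int

bool, int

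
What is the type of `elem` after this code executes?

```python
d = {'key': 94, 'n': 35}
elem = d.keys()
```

.keys() returns a dict_keys view object

dict_keys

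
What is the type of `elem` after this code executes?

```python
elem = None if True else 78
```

Ternary: condition is True, if branch (None) taken → NoneType

NoneType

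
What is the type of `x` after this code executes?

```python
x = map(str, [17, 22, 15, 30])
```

map() returns a map iterator object

map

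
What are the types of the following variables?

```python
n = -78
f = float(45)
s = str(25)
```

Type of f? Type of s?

f is float; s is str

float, str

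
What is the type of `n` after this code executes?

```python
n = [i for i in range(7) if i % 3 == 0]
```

A list comprehension [...] produces a list

list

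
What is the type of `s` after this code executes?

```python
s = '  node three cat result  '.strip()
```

str.strip() returns str

str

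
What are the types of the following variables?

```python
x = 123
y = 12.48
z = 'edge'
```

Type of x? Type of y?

x is int; y is float

int, float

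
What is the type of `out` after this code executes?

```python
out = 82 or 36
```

'or' returns the first truthy value (82, which is int)

int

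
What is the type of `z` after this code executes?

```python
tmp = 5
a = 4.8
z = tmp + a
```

int + float returns float (5 + 4.8 = 9.8)

float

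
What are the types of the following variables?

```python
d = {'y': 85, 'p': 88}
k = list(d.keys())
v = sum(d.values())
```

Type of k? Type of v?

list(...) returns list; sum of int values returns int

list, int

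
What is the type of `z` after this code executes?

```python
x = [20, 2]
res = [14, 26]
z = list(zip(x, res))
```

list(zip(...)) returns a list of tuples

list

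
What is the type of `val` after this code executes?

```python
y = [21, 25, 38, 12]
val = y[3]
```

Indexing a list of ints returns int (y[3] = 12)

int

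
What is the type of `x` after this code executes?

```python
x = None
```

None has type NoneType

NoneType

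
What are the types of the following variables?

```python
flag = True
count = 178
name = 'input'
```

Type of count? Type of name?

count is int; name is str

int, str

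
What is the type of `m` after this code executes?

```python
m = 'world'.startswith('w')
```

str.startswith() returns bool

bool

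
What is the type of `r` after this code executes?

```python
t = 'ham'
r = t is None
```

'is' comparison returns bool

bool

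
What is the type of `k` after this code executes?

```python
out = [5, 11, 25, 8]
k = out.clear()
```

list.clear() returns None

NoneType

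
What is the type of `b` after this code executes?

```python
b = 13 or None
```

'or' returns first truthy value (13, int)

int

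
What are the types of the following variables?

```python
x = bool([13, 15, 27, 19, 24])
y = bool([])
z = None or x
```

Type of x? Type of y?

bool() returns bool; bool() returns bool

bool, bool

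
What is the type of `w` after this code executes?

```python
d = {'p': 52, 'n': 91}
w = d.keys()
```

.keys() returns a dict_keys view object

dict_keys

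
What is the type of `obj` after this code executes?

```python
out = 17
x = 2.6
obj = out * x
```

int * float returns float (17 * 2.6 = 44.2)

float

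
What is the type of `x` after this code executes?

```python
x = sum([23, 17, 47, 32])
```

sum() of ints returns int

int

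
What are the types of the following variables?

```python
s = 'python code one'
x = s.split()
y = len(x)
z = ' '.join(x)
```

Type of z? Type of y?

str.join() returns str; len() returns int

str, int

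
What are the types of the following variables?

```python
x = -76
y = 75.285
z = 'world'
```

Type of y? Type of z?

y is float; z is str

float, str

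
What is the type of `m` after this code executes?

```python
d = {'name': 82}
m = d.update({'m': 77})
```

dict.update() returns None

NoneType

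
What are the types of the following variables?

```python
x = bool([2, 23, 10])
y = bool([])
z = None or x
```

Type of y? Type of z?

bool() returns bool; None or <bool> returns the bool

bool, bool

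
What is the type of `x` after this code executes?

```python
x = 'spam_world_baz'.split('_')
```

str.split() returns list

list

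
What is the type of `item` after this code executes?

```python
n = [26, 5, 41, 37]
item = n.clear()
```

list.clear() returns None

NoneType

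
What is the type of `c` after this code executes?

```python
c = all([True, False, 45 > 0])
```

all() returns bool

bool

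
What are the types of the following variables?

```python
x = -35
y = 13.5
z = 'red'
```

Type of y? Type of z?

y is float; z is str

float, str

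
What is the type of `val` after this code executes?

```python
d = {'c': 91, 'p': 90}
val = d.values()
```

.values() returns a dict_values view object

dict_values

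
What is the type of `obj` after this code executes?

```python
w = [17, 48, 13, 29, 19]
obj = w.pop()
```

list.pop() returns the popped element (int here)

int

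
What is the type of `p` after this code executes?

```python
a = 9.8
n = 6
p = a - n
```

float - int returns float (9.8 - 6 = 3.8)

float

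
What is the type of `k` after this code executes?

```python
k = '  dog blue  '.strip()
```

str.strip() returns str

str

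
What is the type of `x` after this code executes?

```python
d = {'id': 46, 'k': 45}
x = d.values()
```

.values() returns a dict_values view object

dict_values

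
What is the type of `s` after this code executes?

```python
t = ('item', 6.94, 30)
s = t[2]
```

Index 2 of tuple is 30 which is int

int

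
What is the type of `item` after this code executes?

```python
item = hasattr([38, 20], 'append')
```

hasattr() returns bool

bool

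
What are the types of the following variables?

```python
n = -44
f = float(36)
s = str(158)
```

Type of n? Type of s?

n is int; s is str

int, str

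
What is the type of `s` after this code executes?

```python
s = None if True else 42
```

Ternary: condition is True, if branch (None) taken → NoneType

NoneType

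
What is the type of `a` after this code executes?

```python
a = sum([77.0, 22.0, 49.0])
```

sum() of floats returns float

float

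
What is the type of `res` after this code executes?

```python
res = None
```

None has type NoneType

NoneType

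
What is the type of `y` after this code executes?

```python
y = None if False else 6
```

Ternary: condition is False, else branch (6) taken → int

int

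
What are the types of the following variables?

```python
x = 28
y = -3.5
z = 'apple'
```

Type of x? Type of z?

x is int; z is str

int, str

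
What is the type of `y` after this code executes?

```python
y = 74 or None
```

'or' returns first truthy value (74, int)

int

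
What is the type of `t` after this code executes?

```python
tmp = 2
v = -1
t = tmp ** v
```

int ** negative int returns float

float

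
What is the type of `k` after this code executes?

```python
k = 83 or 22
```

'or' returns the first truthy value (83, which is int)

int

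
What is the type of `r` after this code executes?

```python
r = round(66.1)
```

round() with no ndigits arg returns int

int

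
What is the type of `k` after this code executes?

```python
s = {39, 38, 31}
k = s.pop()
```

Popping from a set of ints returns int

int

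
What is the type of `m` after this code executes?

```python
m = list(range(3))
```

list(range(...)) returns list

list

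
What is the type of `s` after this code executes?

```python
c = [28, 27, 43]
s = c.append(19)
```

list.append() returns None (mutates in place)

NoneType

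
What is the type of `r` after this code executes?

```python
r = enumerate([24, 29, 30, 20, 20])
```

enumerate() returns an enumerate iterator object

enumerate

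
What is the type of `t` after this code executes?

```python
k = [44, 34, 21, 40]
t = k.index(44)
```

list.index() returns int

int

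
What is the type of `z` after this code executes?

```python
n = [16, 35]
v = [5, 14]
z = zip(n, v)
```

zip() returns a zip iterator object

zip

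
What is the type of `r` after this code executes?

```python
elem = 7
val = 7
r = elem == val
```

Equality comparison returns bool

bool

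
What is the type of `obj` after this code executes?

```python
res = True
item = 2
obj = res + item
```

bool + int returns int (True is 1, so 1 + 2 = 3)

int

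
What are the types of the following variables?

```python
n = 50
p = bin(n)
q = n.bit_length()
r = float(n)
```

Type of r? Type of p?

float() returns float; bin() returns str

float, str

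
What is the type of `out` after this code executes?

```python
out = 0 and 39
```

'and' returns the first falsy value (0, which is int)

int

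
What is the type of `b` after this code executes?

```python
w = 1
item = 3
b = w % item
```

int % int returns int (1 % 3 = 1)

int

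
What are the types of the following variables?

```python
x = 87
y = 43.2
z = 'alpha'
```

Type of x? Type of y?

x is int; y is float

int, float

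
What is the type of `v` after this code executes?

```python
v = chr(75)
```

chr() returns str (single character)

str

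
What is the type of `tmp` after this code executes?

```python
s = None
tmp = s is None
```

'is' comparison returns bool

bool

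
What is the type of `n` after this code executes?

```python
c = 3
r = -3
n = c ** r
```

int ** negative int returns float

float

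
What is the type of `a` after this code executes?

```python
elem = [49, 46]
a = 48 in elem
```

'in' operator returns bool

bool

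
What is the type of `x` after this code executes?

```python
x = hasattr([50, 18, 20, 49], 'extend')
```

hasattr() returns bool

bool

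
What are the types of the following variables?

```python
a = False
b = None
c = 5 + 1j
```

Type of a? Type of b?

a is bool; b is NoneType

bool, NoneType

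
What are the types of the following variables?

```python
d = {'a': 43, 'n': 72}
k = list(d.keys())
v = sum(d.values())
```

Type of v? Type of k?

sum of int values returns int; list(...) returns list

int, list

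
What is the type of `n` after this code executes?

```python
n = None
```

None has type NoneType

NoneType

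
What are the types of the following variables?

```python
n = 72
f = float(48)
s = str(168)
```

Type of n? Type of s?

n is int; s is str

int, str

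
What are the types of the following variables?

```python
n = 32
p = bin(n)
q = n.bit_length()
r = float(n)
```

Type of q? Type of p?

int.bit_length() returns int; bin() returns str

int, str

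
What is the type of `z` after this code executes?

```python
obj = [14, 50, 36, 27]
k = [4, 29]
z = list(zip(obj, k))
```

list(zip(...)) returns a list of tuples

list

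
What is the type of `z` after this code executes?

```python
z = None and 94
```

'and' returns first falsy value (None)

NoneType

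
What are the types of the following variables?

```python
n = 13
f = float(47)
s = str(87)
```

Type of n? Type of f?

n is int; f is float

int, float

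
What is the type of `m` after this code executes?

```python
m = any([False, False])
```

any() returns bool

bool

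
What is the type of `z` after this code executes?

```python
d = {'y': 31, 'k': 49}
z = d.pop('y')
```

dict.pop() returns the value (int)

int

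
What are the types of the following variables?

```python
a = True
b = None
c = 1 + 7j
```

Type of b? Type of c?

b is NoneType; c is complex

NoneType, complex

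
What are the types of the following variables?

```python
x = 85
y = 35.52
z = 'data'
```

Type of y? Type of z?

y is float; z is str

float, str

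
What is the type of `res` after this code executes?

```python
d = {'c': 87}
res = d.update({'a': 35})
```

dict.update() returns None

NoneType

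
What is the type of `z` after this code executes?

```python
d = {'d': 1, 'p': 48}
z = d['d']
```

Accessing dict[str, int] with key 'd' returns int value 1

int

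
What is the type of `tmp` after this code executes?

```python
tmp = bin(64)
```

bin() returns str representation

str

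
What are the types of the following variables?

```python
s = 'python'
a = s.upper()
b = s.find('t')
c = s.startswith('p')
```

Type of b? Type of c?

str.find() returns int; str.startswith() returns bool

int, bool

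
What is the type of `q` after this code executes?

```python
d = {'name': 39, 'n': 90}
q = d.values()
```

.values() returns a dict_values view object

dict_values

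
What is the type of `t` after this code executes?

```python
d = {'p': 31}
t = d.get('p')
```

dict.get() returns the value (int) when key is found

int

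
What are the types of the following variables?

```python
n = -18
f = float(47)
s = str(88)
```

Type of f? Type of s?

f is float; s is str

float, str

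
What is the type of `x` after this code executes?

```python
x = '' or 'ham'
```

'or' returns first truthy value ('ham', which is str)

str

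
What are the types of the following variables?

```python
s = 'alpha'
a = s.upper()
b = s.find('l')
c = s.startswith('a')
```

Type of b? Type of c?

str.find() returns int; str.startswith() returns bool

int, bool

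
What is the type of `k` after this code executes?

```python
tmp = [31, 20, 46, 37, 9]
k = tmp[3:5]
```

Slicing a list always returns a list

list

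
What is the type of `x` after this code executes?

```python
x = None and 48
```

'and' returns first falsy value (None)

NoneType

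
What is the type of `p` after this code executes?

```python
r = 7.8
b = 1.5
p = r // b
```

float // float returns float (floor division preserves float type)

float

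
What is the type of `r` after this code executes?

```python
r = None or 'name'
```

'or' with None returns the other value ('name', str)

str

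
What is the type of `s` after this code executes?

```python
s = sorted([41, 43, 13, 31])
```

sorted() always returns list

list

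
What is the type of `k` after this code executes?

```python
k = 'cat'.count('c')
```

str.count() returns int

int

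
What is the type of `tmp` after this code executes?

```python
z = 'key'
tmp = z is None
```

'is' comparison returns bool

bool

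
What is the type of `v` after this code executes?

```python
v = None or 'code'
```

'or' with None returns the other value ('code', str)

str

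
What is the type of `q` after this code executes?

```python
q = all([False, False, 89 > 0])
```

all() returns bool

bool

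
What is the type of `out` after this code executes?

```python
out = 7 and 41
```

'and' returns the last value when all truthy (41, which is int)

int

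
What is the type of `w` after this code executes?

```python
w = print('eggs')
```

print() returns None

NoneType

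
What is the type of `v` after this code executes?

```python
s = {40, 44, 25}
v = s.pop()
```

Popping from a set of ints returns int

int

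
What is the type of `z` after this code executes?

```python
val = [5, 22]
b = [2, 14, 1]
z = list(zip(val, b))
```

list(zip(...)) returns a list of tuples

list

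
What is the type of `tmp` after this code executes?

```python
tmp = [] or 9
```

'or' returns first truthy value (9, which is int)

int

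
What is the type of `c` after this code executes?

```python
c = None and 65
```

'and' returns first falsy value (None)

NoneType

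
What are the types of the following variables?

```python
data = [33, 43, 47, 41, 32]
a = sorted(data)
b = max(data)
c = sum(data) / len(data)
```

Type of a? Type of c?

sorted() returns list; int / int returns float

list, float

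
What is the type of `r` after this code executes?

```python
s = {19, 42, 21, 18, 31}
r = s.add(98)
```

set.add() returns None (mutates in place)

NoneType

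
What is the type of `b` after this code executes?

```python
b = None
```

None has type NoneType

NoneType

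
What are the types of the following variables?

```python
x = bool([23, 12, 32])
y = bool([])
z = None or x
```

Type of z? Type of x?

None or <bool> returns the bool; bool() returns bool

bool, bool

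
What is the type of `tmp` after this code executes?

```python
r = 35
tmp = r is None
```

'is' comparison returns bool

bool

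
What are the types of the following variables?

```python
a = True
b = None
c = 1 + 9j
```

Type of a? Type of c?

a is bool; c is complex

bool, complex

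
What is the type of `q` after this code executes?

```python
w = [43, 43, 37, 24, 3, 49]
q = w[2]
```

Indexing a list of ints returns int (w[2] = 37)

int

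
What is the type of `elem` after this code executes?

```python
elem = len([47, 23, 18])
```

len() always returns int

int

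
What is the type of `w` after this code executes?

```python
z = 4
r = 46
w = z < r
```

Comparison operators return bool

bool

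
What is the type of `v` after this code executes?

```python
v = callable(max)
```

callable() returns bool

bool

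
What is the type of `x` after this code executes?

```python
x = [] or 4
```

'or' returns first truthy value (4, which is int)

int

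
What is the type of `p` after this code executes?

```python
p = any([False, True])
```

any() returns bool

bool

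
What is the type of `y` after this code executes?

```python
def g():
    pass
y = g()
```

A function with no return statement returns None

NoneType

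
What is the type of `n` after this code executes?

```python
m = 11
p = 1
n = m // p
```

int // int returns int (11 // 1 = 11)

int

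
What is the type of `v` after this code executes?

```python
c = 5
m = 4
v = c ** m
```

int ** positive int returns int (5 ** 4 = 625)

int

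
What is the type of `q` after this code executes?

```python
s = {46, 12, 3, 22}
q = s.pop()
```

Popping from a set of ints returns int

int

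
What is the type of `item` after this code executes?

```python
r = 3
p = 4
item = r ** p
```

int ** positive int returns int (3 ** 4 = 81)

int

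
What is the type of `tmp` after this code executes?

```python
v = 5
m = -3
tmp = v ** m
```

int ** negative int returns float

float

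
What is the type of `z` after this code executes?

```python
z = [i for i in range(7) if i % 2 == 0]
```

A list comprehension [...] produces a list

list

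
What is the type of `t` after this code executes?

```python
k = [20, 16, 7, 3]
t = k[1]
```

Indexing a list of ints returns int (k[1] = 16)

int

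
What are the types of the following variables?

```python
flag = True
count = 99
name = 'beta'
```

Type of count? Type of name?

count is int; name is str

int, str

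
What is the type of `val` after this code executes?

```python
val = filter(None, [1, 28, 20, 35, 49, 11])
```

filter() returns a filter iterator object

filter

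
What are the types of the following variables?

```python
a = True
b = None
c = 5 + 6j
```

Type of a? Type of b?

a is bool; b is NoneType

bool, NoneType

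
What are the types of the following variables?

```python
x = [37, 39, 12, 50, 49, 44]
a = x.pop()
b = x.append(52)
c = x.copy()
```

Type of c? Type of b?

list.copy() returns list; list.append() returns None

list, NoneType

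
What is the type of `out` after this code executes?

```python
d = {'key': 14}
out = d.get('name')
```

dict.get() returns None when key 'name' is not found and no default given

NoneType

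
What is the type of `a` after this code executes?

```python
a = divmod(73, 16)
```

divmod() returns a tuple (quotient, remainder)

tuple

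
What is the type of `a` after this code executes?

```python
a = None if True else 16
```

Ternary: condition is True, if branch (None) taken → NoneType

NoneType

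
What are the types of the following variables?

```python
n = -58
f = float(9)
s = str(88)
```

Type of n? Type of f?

n is int; f is float

int, float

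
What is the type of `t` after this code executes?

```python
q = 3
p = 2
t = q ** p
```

int ** positive int returns int (3 ** 2 = 9)

int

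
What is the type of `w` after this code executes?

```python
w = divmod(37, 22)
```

divmod() returns a tuple (quotient, remainder)

tuple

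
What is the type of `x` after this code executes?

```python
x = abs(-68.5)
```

abs() of float returns float

float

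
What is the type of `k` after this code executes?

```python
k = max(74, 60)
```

max() of ints returns int

int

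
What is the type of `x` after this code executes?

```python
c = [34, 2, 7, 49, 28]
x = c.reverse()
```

list.reverse() returns None

NoneType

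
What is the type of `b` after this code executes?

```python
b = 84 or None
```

'or' returns first truthy value (84, int)

int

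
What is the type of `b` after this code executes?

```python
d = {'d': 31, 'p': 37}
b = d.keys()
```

.keys() returns a dict_keys view object

dict_keys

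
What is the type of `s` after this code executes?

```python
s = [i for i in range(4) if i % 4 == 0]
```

A list comprehension [...] produces a list

list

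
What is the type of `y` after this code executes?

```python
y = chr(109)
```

chr() returns str (single character)

str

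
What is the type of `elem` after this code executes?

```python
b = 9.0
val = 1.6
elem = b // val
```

float // float returns float (floor division preserves float type)

float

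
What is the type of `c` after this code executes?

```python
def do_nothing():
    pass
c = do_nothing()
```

A function with no return statement returns None

NoneType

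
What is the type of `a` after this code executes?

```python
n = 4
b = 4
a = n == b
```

Equality comparison returns bool

bool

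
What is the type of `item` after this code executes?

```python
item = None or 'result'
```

'or' with None returns the other value ('result', str)

str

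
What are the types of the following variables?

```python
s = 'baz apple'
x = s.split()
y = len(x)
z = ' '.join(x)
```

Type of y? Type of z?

len() returns int; str.join() returns str

int, str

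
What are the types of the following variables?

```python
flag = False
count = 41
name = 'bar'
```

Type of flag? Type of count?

flag is bool; count is int

bool, int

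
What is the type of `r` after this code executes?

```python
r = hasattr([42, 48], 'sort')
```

hasattr() returns bool

bool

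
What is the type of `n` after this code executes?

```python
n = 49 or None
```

'or' returns first truthy value (49, int)

int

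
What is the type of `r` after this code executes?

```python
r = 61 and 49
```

'and' returns the last value when all truthy (49, which is int)

int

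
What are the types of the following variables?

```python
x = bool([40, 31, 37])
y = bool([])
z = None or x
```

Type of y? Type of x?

bool() returns bool; bool() returns bool

bool, bool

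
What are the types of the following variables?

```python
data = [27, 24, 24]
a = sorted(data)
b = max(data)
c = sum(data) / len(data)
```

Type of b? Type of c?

max of ints returns int; int / int returns float

int, float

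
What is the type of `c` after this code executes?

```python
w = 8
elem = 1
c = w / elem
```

int / int always returns float in Python 3 (8 / 1 = 8)

float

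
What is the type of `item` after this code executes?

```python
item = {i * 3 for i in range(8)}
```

A set comprehension {expr for x in iterable} produces a set

set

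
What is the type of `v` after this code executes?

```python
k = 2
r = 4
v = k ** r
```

int ** positive int returns int (2 ** 4 = 16)

int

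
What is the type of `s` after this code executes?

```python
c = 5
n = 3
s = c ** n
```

int ** positive int returns int (5 ** 3 = 125)

int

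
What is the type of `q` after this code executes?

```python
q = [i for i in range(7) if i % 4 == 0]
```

A list comprehension [...] produces a list

list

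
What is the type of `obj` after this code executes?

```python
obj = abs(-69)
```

abs() of int returns int

int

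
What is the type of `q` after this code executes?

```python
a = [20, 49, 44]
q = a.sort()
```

list.sort() returns None (sorts in place)

NoneType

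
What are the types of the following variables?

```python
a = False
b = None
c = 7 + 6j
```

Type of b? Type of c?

b is NoneType; c is complex

NoneType, complex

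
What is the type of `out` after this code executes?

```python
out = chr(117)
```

chr() returns str (single character)

str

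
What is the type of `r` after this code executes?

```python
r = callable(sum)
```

callable() returns bool

bool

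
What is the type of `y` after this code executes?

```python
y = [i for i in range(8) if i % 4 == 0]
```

A list comprehension [...] produces a list

list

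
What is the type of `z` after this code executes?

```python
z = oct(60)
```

oct() returns str representation

str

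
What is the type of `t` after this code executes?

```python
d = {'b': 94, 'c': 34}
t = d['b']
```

Accessing dict[str, int] with key 'b' returns int value 94

int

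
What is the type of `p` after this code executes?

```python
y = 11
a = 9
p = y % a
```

int % int returns int (11 % 9 = 2)

int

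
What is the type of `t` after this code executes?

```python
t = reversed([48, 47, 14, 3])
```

reversed() on a list returns a list_reverseiterator

list_reverseiterator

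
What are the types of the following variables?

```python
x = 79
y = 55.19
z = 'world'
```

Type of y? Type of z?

y is float; z is str

float, str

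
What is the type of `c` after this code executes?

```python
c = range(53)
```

range() returns a range object

range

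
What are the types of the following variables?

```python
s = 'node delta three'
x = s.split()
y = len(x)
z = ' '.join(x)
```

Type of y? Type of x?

len() returns int; str.split() returns list

int, list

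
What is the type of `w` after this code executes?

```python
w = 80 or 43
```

'or' returns the first truthy value (80, which is int)

int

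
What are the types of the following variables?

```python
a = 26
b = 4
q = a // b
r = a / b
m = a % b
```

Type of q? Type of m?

int // int returns int; int % int returns int

int, int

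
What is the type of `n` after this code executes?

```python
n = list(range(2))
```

list(range(...)) returns list

list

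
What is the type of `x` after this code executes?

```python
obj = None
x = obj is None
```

'is' comparison returns bool

bool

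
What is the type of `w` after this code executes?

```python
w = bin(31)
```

bin() returns str representation

str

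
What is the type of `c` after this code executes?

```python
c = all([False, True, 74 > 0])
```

all() returns bool

bool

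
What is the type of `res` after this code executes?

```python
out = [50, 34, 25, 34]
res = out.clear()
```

list.clear() returns None

NoneType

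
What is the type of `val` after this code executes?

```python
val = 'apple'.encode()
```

str.encode() returns bytes

bytes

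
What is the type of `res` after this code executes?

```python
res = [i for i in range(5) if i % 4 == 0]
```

A list comprehension [...] produces a list

list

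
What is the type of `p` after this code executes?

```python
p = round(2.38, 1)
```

round() with ndigits arg returns float

float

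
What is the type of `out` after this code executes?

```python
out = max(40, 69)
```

max() of ints returns int

int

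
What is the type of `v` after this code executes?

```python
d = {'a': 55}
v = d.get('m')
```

dict.get() returns None when key 'm' is not found and no default given

NoneType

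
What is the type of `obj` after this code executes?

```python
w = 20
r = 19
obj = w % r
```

int % int returns int (20 % 19 = 1)

int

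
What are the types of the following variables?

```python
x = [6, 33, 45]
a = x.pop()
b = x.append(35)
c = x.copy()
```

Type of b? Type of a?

list.append() returns None; list.pop() returns the element (int)

NoneType, int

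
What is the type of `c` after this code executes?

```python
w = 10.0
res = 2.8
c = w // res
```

float // float returns float (floor division preserves float type)

float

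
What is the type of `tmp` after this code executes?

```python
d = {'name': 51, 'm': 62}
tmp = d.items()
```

dict.items() returns a dict_items view

dict_items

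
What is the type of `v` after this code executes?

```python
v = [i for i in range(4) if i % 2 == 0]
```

A list comprehension [...] produces a list

list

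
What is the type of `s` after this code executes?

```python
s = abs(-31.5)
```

abs() of float returns float

float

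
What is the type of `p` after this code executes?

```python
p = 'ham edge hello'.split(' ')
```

str.split() returns list

list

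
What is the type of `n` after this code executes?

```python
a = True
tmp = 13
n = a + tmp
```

bool + int returns int (True is 1, so 1 + 13 = 14)

int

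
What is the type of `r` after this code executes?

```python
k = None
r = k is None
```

'is' comparison returns bool

bool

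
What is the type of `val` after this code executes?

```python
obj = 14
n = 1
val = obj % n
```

int % int returns int (14 % 1 = 0)

int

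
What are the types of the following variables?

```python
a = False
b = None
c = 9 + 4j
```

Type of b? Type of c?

b is NoneType; c is complex

NoneType, complex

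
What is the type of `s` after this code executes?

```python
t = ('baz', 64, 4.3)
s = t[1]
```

Index 1 of tuple is 64 which is int

int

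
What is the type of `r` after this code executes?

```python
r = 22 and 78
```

'and' returns the last value when all truthy (78, which is int)

int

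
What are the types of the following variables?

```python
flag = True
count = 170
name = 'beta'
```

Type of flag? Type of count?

flag is bool; count is int

bool, int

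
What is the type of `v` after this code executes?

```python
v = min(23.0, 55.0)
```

min() of floats returns float

float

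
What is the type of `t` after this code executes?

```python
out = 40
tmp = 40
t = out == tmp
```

Equality comparison returns bool

bool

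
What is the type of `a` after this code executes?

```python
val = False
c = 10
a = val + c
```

bool + int returns int (False is 0, so 0 + 10 = 10)

int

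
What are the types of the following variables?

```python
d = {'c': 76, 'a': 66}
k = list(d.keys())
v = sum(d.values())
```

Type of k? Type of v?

list(...) returns list; sum of int values returns int

list, int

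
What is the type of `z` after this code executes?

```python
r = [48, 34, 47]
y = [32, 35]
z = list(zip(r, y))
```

list(zip(...)) returns a list of tuples

list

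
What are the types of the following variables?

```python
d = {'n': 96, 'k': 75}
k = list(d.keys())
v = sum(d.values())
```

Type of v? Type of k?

sum of int values returns int; list(...) returns list

int, list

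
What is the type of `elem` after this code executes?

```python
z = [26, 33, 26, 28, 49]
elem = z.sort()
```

list.sort() returns None (sorts in place)

NoneType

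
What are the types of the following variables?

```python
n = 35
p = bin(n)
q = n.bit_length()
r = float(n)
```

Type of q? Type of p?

int.bit_length() returns int; bin() returns str

int, str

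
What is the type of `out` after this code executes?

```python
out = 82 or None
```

'or' returns first truthy value (82, int)

int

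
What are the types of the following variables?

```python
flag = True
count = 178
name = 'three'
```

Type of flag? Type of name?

flag is bool; name is str

bool, str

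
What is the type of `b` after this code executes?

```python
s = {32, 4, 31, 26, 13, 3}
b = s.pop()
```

Popping from a set of ints returns int

int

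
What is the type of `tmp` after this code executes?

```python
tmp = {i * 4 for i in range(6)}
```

A set comprehension {expr for x in iterable} produces a set

set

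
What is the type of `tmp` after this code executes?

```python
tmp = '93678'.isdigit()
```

str.isdigit() returns bool

bool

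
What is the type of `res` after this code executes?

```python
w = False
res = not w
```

'not' always returns bool

bool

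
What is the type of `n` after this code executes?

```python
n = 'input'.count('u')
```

str.count() returns int

int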